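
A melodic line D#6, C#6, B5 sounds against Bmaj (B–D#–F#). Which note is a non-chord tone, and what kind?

The harmony at that moment is B major triad (B, D#, F#); C#6 is not a chord tone.
It is approached by step down from D#6 and left by step down to B5.
Step in, step out in the same direction — a passing tone.

C#6 is a passing tone.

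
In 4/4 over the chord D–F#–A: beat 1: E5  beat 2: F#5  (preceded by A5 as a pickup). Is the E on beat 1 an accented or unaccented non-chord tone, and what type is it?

The harmony at that moment is D major triad (D, F#, A); E5 is not a chord tone.
It is approached by leap down from A5 and left by step up to F#5.
Leap in, step out — an appoggiatura.
It falls on the downbeat, so it is accented.

Accented appoggiatura.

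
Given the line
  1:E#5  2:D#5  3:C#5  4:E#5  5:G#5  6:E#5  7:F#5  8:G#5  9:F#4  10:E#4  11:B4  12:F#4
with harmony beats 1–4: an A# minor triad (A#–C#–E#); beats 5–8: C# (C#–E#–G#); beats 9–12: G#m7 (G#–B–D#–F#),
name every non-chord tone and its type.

D#5 (beat 2) — passing tone; F#5 (beat 7) — passing tone; E#4 (beat 10) — escape tone.

The harmony at that moment is A# minor triad (A#, C#, E#); D#5 is not a chord tone.
It is approached by step down from E#5 and left by step down to C#5.
Step in, step out in the same direction — a passing tone.
The harmony at that moment is C# major triad (C#, E#, G#); F#5 is not a chord tone.
It is approached by step up from E#5 and left by step up to G#5.
Step in, step out in the same direction — a passing tone.
The harmony at that moment is G# minor seventh chord (G#, B, D#, F#); E#4 is not a chord tone.
It is approached by step down from F#4 and left by leap up to B4.
Step in, leap out — an escape tone.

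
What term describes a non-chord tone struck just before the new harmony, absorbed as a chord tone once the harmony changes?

Approach: ahead of the chord change (typically by step), so it is dissonant against the current harmony. Departure: none — the same pitch is restated or held and is a chord tone of the new harmony.
Dissonant first, consonant once the harmony catches up: the note simply arrives early — an anticipation. (The reverse timing, consonant first and dissonant after the change, would be a suspension or retardation.)

Anticipation.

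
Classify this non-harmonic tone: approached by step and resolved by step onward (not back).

Approach: by step. Departure: by step, continuing in the same direction.
Stepwise on both sides with no change of direction means the note fills in the space between two different chord tones — a passing tone. (Had it turned back to its starting note it would be a neighbor tone instead.)

Passing tone.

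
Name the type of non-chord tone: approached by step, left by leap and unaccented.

Escape tone.

Approach: by step. Departure: by leap. Metric position: weak.
Step in, leap out, from a weak position — an escape tone (échappée). (It is the mirror image of the appoggiatura, which leaps in and steps out on a strong beat.)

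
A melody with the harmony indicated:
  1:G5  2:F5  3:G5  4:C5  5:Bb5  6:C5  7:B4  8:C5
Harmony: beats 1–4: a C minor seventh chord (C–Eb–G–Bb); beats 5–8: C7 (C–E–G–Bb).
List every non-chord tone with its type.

F5 (beat 2) — neighbor tone; B4 (beat 7) — neighbor tone.

The harmony at that moment is C minor seventh chord (C, Eb, G, Bb); F5 is not a chord tone.
It is approached by step down from G5 and left by step up to G5.
Step away and step back to the same note — a neighbor tone (lower neighbor).
The harmony at that moment is C dominant seventh chord (C, E, G, Bb); B4 is not a chord tone.
It is approached by step down from C5 and left by step up to C5.
Step away and step back to the same note — a neighbor tone (lower neighbor).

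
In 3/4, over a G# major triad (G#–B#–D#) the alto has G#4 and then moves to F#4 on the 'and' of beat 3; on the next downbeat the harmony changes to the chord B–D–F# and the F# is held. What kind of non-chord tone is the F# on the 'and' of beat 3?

The harmony at that moment is G# major triad (G#, B#, D#); F#4 is not a chord tone.
It is approached by step down from G#4 and then sustained as the same pitch into the next harmony.
Arriving early and becoming a chord tone when the harmony changes — an anticipation.

Anticipation.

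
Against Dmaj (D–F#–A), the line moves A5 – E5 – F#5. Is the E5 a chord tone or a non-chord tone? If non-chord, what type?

The harmony at that moment is D major triad (D, F#, A); E5 is not a chord tone.
It is approached by leap down from A5 and left by step up to F#5.
Leap in, step out — an appoggiatura.

Non-chord tone — an appoggiatura.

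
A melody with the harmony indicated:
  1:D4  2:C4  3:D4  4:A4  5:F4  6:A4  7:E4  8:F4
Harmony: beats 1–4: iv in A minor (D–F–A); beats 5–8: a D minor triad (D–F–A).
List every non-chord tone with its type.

C4 (beat 2) — neighbor tone; E4 (beat 7) — appoggiatura.

The harmony at that moment is D minor triad (D, F, A); C4 is not a chord tone.
It is approached by step down from D4 and left by step up to D4.
Step away and step back to the same note — a neighbor tone (lower neighbor).
The harmony at that moment is D minor triad (D, F, A); E4 is not a chord tone.
It is approached by leap down from A4 and left by step up to F4.
Leap in, step out — an appoggiatura.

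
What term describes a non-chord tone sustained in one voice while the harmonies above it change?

Approach: none. Departure: none — a single pitch is sustained while the chords change around it, passing through harmonies that do not contain it.
No melodic motion at all; the dissonance is created entirely by the moving harmonies against the stationary note — a pedal tone (pedal point).

Pedal tone.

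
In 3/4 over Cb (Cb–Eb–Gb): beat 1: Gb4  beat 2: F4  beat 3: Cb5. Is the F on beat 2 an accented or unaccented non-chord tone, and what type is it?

The harmony at that moment is Cb major triad (Cb, Eb, Gb); F4 is not a chord tone.
It is approached by step down from Gb4 and left by leap up to Cb5.
Step in, leap out — an escape tone.
It falls on a weak beat, so it is unaccented.

Unaccented escape tone.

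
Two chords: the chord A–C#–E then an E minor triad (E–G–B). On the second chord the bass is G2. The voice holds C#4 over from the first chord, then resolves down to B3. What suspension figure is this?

At the second chord the bass is G2. The suspended C#4 lies a fourth above the bass; after resolving down by step to B3, the interval above the bass becomes a third.
Suspension figures are named by those two intervals: 4–3.

4–3 suspension.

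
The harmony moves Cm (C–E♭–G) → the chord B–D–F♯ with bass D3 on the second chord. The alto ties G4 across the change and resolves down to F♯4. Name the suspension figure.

4–3 suspension.

At the second chord the bass is D3. The suspended G4 lies a fourth above the bass; after resolving down by step to F♯4, the interval above the bass becomes a third.
Suspension figures are named by those two intervals: 4–3.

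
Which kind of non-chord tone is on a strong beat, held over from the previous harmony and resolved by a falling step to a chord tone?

Approach: by preparation — the pitch is first a chord tone, then held (tied or repeated) while the harmony changes under it. Departure: down by step. Metric position: strong.
A prepared dissonance that resolves downward by step — a suspension. (The same figure resolving upward would be a retardation.)

Suspension.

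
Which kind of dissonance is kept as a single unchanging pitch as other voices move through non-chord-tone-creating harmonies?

Pedal tone.

Approach: none. Departure: none — a single pitch is sustained while the chords change around it, passing through harmonies that do not contain it.
No melodic motion at all; the dissonance is created entirely by the moving harmonies against the stationary note — a pedal tone (pedal point).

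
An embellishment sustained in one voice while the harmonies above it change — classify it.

Approach: none. Departure: none — a single pitch is sustained while the chords change around it, passing through harmonies that do not contain it.
No melodic motion at all; the dissonance is created entirely by the moving harmonies against the stationary note — a pedal tone (pedal point).

Pedal tone.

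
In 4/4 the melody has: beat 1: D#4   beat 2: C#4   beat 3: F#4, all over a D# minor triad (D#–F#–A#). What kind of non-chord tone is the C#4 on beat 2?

The harmony at that moment is D# minor triad (D#, F#, A#); C#4 is not a chord tone.
It is approached by step down from D#4 and left by leap up to F#4.
Step in, leap out, on a weak beat — an escape tone.

Escape tone.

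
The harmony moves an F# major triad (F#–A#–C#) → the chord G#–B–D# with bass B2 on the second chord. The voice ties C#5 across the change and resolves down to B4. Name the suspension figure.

9–8 suspension.

At the second chord the bass is B2. The suspended C#5 lies a ninth above the bass; after resolving down by step to B4, the interval above the bass becomes an octave.
Suspension figures are named by those two intervals: 9–8.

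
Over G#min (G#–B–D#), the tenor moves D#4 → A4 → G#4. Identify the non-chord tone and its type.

A4 is an appoggiatura.

The harmony at that moment is G# minor triad (G#, B, D#); A4 is not a chord tone.
It is approached by leap up from D#4 and left by step down to G#4.
Leap in, step out — an appoggiatura.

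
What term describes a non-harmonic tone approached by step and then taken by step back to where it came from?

Neighbor tone.

Approach: by step. Departure: by step in the opposite direction, back to the starting pitch.
Stepwise on both sides but reversing to return to the same chord tone — a neighbor tone. (Had it continued onward in the same direction it would be a passing tone instead.)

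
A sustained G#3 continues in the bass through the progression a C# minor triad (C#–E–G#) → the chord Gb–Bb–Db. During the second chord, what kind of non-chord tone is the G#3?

The harmony at that moment is Gb major triad (Gb, Bb, Db); G#3 is not a chord tone.
It is held over (the same pitch as the preceding G#3) and then sustained as the same pitch into the next harmony.
Sustained through a change of harmony — a pedal tone.

Pedal tone (pedal point).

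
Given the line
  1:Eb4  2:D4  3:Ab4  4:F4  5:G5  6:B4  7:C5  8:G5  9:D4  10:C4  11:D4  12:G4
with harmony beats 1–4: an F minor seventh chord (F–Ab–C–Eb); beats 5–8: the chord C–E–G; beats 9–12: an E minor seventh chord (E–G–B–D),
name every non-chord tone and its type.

D4 (beat 2) — escape tone; B4 (beat 6) — appoggiatura; C4 (beat 10) — neighbor tone.

The harmony at that moment is F minor seventh chord (F, Ab, C, Eb); D4 is not a chord tone.
It is approached by step down from Eb4 and left by leap up to Ab4.
Step in, leap out — an escape tone.
The harmony at that moment is C major triad (C, E, G); B4 is not a chord tone.
It is approached by leap down from G5 and left by step up to C5.
Leap in, step out — an appoggiatura.
The harmony at that moment is E minor seventh chord (E, G, B, D); C4 is not a chord tone.
It is approached by step down from D4 and left by step up to D4.
Step away and step back to the same note — a neighbor tone (lower neighbor).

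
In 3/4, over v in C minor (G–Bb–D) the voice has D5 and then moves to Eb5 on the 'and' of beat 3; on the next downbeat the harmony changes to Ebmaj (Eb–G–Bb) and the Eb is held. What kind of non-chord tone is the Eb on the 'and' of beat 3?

Anticipation.

The harmony at that moment is G minor triad (G, Bb, D); Eb5 is not a chord tone.
It is approached by step up from D5 and then sustained as the same pitch into the next harmony.
Arriving early and becoming a chord tone when the harmony changes — an anticipation.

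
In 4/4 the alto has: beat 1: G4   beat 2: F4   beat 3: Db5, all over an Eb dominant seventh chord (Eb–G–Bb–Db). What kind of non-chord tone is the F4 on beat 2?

The harmony at that moment is Eb dominant seventh chord (Eb, G, Bb, Db); F4 is not a chord tone.
It is approached by step down from G4 and left by leap up to Db5.
Step in, leap out, on a weak beat — an escape tone.

Escape tone.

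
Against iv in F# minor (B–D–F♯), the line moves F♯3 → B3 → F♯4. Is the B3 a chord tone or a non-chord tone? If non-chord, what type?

B minor triad contains B, D, F♯; B is the root, so it is a chord tone.

Chord tone (the root of B minor triad).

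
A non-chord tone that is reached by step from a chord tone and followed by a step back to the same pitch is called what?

Approach: by step. Departure: by step in the opposite direction, back to the starting pitch.
Stepwise on both sides but reversing to return to the same chord tone — a neighbor tone. (Had it continued onward in the same direction it would be a passing tone instead.)

Neighbor tone.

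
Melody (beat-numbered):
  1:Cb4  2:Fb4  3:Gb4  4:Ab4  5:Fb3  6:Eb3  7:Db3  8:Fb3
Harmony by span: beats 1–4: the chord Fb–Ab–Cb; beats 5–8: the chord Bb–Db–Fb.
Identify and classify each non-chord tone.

Gb4 (beat 3) — passing tone; Eb3 (beat 6) — passing tone.

The harmony at that moment is Fb major triad (Fb, Ab, Cb); Gb4 is not a chord tone.
It is approached by step up from Fb4 and left by step up to Ab4.
Step in, step out in the same direction — a passing tone.
The harmony at that moment is Bb diminished triad (Bb, Db, Fb); Eb3 is not a chord tone.
It is approached by step down from Fb3 and left by step down to Db3.
Step in, step out in the same direction — a passing tone.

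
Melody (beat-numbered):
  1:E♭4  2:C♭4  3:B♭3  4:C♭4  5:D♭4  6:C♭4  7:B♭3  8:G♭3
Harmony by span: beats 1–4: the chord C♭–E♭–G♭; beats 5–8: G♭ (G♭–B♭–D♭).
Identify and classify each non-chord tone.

B♭3 (beat 3) — neighbor tone; C♭4 (beat 6) — passing tone.

The harmony at that moment is C♭ major triad (C♭, E♭, G♭); B♭3 is not a chord tone.
It is approached by step down from C♭4 and left by step up to C♭4.
Step away and step back to the same note — a neighbor tone (lower neighbor).
The harmony at that moment is G♭ major triad (G♭, B♭, D♭); C♭4 is not a chord tone.
It is approached by step down from D♭4 and left by step down to B♭3.
Step in, step out in the same direction — a passing tone.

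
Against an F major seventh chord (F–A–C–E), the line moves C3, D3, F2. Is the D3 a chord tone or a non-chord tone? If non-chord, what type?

The harmony at that moment is F major seventh chord (F, A, C, E); D3 is not a chord tone.
It is approached by step up from C3 and left by leap down to F2.
Step in, leap out — an escape tone.

Non-chord tone — an escape tone.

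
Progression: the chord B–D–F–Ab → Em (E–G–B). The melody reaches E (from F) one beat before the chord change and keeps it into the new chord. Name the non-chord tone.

E is an anticipation.

The harmony at that moment is B diminished seventh chord (B, D, F, Ab); E is not a chord tone.
It is approached by step down from F and then sustained as the same pitch into the next harmony.
Arriving early and becoming a chord tone when the harmony changes — an anticipation.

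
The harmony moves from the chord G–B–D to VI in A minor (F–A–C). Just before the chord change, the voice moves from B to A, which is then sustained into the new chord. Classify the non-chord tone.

The harmony at that moment is G major triad (G, B, D); A is not a chord tone.
It is approached by step down from B and then sustained as the same pitch into the next harmony.
Arriving early and becoming a chord tone when the harmony changes — an anticipation.

A is an anticipation.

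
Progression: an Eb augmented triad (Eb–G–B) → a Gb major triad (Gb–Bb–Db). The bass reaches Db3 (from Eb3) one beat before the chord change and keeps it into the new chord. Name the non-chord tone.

Db3 is an anticipation.

The harmony at that moment is Eb augmented triad (Eb, G, B); Db3 is not a chord tone.
It is approached by step down from Eb3 and then sustained as the same pitch into the next harmony.
Arriving early and becoming a chord tone when the harmony changes — an anticipation.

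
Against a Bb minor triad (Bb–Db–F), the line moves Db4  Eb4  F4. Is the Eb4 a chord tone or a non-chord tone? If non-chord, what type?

The harmony at that moment is Bb minor triad (Bb, Db, F); Eb4 is not a chord tone.
It is approached by step up from Db4 and left by step up to F4.
Step in, step out in the same direction — a passing tone.

Non-chord tone — a passing tone.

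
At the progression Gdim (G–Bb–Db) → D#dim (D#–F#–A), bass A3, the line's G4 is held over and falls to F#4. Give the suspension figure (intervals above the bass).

7–6 suspension.

At the second chord the bass is A3. The suspended G4 lies a seventh above the bass; after resolving down by step to F#4, the interval above the bass becomes a sixth.
Suspension figures are named by those two intervals: 7–6.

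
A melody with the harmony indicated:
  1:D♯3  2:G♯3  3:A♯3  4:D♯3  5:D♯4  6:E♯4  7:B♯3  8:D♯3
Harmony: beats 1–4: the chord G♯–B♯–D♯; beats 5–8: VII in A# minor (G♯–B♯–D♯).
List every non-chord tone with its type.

The harmony at that moment is G♯ major triad (G♯, B♯, D♯); A♯3 is not a chord tone.
It is approached by step up from G♯3 and left by leap down to D♯3.
Step in, leap out — an escape tone.
The harmony at that moment is G♯ major triad (G♯, B♯, D♯); E♯4 is not a chord tone.
It is approached by step up from D♯4 and left by leap down to B♯3.
Step in, leap out — an escape tone.

A♯3 (beat 3) — escape tone; E♯4 (beat 6) — escape tone.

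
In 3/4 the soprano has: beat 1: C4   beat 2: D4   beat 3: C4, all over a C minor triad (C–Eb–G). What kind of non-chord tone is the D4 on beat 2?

Upper neighbor tone.

The harmony at that moment is C minor triad (C, Eb, G); D4 is not a chord tone.
It is approached by step up from C4 and left by step down to C4.
Step away and step back to the same note — a neighbor tone (upper neighbor).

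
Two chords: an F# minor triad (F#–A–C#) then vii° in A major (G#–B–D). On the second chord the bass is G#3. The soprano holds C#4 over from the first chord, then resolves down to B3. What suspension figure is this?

At the second chord the bass is G#3. The suspended C#4 lies a fourth above the bass; after resolving down by step to B3, the interval above the bass becomes a third.
Suspension figures are named by those two intervals: 4–3.

4–3 suspension.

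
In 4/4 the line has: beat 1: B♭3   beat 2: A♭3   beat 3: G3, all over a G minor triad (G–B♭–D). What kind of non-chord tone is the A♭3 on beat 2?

Passing tone.

The harmony at that moment is G minor triad (G, B♭, D); A♭3 is not a chord tone.
It is approached by step down from B♭3 and left by step down to G3.
Step in, step out in the same direction — a passing tone.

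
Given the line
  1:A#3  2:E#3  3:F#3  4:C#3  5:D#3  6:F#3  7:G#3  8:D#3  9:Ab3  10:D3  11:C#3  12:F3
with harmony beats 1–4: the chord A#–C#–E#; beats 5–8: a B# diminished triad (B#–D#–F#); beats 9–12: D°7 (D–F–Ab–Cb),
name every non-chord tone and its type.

F#3 (beat 3) — escape tone; G#3 (beat 7) — escape tone; C#3 (beat 11) — escape tone.

The harmony at that moment is A# minor triad (A#, C#, E#); F#3 is not a chord tone.
It is approached by step up from E#3 and left by leap down to C#3.
Step in, leap out — an escape tone.
The harmony at that moment is B# diminished triad (B#, D#, F#); G#3 is not a chord tone.
It is approached by step up from F#3 and left by leap down to D#3.
Step in, leap out — an escape tone.
The harmony at that moment is D diminished seventh chord (D, F, Ab, Cb); C#3 is not a chord tone.
It is approached by step down from D3 and left by leap up to F3.
Step in, leap out — an escape tone.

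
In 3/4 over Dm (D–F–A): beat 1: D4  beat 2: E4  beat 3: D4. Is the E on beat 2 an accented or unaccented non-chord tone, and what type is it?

The harmony at that moment is D minor triad (D, F, A); E4 is not a chord tone.
It is approached by step up from D4 and left by step down to D4.
Step away and step back to the same note — a neighbor tone (upper neighbor).
It falls on a weak beat, so it is unaccented.

Unaccented neighbor tone.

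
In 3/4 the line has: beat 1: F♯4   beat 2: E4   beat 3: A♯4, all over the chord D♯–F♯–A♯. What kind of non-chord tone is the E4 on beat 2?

The harmony at that moment is D♯ minor triad (D♯, F♯, A♯); E4 is not a chord tone.
It is approached by step down from F♯4 and left by leap up to A♯4.
Step in, leap out, on a weak beat — an escape tone.

Escape tone.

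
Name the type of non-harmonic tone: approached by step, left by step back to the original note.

Neighbor tone.

Approach: by step. Departure: by step in the opposite direction, back to the starting pitch.
Stepwise on both sides but reversing to return to the same chord tone — a neighbor tone. (Had it continued onward in the same direction it would be a passing tone instead.)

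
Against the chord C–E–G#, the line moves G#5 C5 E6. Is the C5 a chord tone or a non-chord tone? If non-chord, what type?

C augmented triad contains C, E, G#; C is the root, so it is a chord tone.

Chord tone (the root of C augmented triad).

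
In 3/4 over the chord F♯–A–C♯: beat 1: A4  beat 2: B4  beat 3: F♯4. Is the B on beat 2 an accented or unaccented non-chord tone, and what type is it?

Unaccented escape tone.

The harmony at that moment is F♯ minor triad (F♯, A, C♯); B4 is not a chord tone.
It is approached by step up from A4 and left by leap down to F♯4.
Step in, leap out — an escape tone.
It falls on a weak beat, so it is unaccented.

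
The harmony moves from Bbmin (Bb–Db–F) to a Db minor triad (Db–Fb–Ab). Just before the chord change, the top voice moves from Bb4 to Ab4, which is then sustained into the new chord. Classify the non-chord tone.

The harmony at that moment is Bb minor triad (Bb, Db, F); Ab4 is not a chord tone.
It is approached by step down from Bb4 and then sustained as the same pitch into the next harmony.
Arriving early and becoming a chord tone when the harmony changes — an anticipation.

Ab4 is an anticipation.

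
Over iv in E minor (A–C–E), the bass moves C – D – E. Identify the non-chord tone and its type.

D is a passing tone.

The harmony at that moment is A minor triad (A, C, E); D is not a chord tone.
It is approached by step up from C and left by step up to E.
Step in, step out in the same direction — a passing tone.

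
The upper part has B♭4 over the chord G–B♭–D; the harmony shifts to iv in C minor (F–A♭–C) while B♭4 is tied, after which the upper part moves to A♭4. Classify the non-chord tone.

B♭4 is a suspension.

The harmony at that moment is F minor triad (F, A♭, C); B♭4 is not a chord tone.
It is held over (the same pitch as the preceding B♭4) and left by step down to A♭4.
Held over from the previous chord and resolving down by step — a suspension.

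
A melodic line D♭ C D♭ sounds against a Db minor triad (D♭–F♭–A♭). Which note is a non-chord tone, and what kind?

The harmony at that moment is D♭ minor triad (D♭, F♭, A♭); C is not a chord tone.
It is approached by step down from D♭ and left by step up to D♭.
Step away and step back to the same note — a neighbor tone (lower neighbor).

C is a neighbor tone.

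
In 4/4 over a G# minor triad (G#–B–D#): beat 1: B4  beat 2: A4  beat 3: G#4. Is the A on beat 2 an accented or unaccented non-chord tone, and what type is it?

Unaccented passing tone.

The harmony at that moment is G# minor triad (G#, B, D#); A4 is not a chord tone.
It is approached by step down from B4 and left by step down to G#4.
Step in, step out in the same direction — a passing tone.
It falls on a weak beat, so it is unaccented.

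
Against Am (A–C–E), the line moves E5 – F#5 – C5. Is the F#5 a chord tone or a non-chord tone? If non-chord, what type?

The harmony at that moment is A minor triad (A, C, E); F#5 is not a chord tone.
It is approached by step up from E5 and left by leap down to C5.
Step in, leap out — an escape tone.

Non-chord tone — an escape tone.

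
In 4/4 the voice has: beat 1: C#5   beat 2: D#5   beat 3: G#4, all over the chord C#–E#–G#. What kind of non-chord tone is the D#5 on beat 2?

Escape tone.

The harmony at that moment is C# major triad (C#, E#, G#); D#5 is not a chord tone.
It is approached by step up from C#5 and left by leap down to G#4.
Step in, leap out, on a weak beat — an escape tone.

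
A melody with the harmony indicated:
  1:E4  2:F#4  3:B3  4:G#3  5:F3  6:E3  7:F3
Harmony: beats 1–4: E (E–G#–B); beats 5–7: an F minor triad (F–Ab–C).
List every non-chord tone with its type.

The harmony at that moment is E major triad (E, G#, B); F#4 is not a chord tone.
It is approached by step up from E4 and left by leap down to B3.
Step in, leap out — an escape tone.
The harmony at that moment is F minor triad (F, Ab, C); E3 is not a chord tone.
It is approached by step down from F3 and left by step up to F3.
Step away and step back to the same note — a neighbor tone (lower neighbor).

F#4 (beat 2) — escape tone; E3 (beat 6) — neighbor tone.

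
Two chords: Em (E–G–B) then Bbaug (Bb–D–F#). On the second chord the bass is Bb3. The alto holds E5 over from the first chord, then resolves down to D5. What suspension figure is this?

4–3 suspension.

At the second chord the bass is Bb3. The suspended E5 lies a fourth above the bass; after resolving down by step to D5, the interval above the bass becomes a third.
Suspension figures are named by those two intervals: 4–3.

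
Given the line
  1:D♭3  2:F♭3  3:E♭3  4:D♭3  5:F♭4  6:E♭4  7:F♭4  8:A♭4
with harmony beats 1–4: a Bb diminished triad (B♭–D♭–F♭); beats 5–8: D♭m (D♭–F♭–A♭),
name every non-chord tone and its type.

The harmony at that moment is B♭ diminished triad (B♭, D♭, F♭); E♭3 is not a chord tone.
It is approached by step down from F♭3 and left by step down to D♭3.
Step in, step out in the same direction — a passing tone.
The harmony at that moment is D♭ minor triad (D♭, F♭, A♭); E♭4 is not a chord tone.
It is approached by step down from F♭4 and left by step up to F♭4.
Step away and step back to the same note — a neighbor tone (lower neighbor).

E♭3 (beat 3) — passing tone; E♭4 (beat 6) — neighbor tone.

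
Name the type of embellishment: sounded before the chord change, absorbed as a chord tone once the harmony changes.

Approach: ahead of the chord change (typically by step), so it is dissonant against the current harmony. Departure: none — the same pitch is restated or held and is a chord tone of the new harmony.
Dissonant first, consonant once the harmony catches up: the note simply arrives early — an anticipation. (The reverse timing, consonant first and dissonant after the change, would be a suspension or retardation.)

Anticipation.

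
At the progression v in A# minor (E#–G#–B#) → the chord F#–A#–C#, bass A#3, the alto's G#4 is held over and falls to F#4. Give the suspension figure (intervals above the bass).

7–6 suspension.

At the second chord the bass is A#3. The suspended G#4 lies a seventh above the bass; after resolving down by step to F#4, the interval above the bass becomes a sixth.
Suspension figures are named by those two intervals: 7–6.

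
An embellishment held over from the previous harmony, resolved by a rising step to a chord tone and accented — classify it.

Retardation.

Approach: by preparation — the pitch is first a chord tone, then held (tied or repeated) while the harmony changes under it. Departure: up by step. Metric position: strong.
A prepared dissonance that resolves upward by step — a retardation. (The same figure resolving downward would be a suspension.)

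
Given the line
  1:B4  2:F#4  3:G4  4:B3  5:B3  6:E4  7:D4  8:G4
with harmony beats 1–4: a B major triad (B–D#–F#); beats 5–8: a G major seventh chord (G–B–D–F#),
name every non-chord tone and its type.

The harmony at that moment is B major triad (B, D#, F#); G4 is not a chord tone.
It is approached by step up from F#4 and left by leap down to B3.
Step in, leap out — an escape tone.
The harmony at that moment is G major seventh chord (G, B, D, F#); E4 is not a chord tone.
It is approached by leap up from B3 and left by step down to D4.
Leap in, step out — an appoggiatura.

G4 (beat 3) — escape tone; E4 (beat 6) — appoggiatura.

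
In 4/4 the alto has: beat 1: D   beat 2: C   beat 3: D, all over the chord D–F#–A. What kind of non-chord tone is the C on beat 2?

The harmony at that moment is D major triad (D, F#, A); C is not a chord tone.
It is approached by step down from D and left by step up to D.
Step away and step back to the same note — a neighbor tone (lower neighbor).

Lower neighbor tone.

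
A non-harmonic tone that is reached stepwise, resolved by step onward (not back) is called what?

Approach: by step. Departure: by step, continuing in the same direction.
Stepwise on both sides with no change of direction means the note fills in the space between two different chord tones — a passing tone. (Had it turned back to its starting note it would be a neighbor tone instead.)

Passing tone.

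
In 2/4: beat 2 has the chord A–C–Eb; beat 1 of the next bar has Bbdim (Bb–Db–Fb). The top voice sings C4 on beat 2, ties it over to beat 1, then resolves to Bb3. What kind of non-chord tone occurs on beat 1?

Suspension.

The harmony at that moment is Bb diminished triad (Bb, Db, Fb); C4 is not a chord tone.
It is held over (the same pitch as the preceding C4) and left by step down to Bb3.
Held over from the previous chord and resolving down by step — a suspension.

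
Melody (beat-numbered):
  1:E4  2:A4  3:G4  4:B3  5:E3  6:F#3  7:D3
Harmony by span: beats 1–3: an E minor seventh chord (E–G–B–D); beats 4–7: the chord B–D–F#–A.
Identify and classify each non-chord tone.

The harmony at that moment is E minor seventh chord (E, G, B, D); A4 is not a chord tone.
It is approached by leap up from E4 and left by step down to G4.
Leap in, step out — an appoggiatura.
The harmony at that moment is B minor seventh chord (B, D, F#, A); E3 is not a chord tone.
It is approached by leap down from B3 and left by step up to F#3.
Leap in, step out — an appoggiatura.

A4 (beat 2) — appoggiatura; E3 (beat 5) — appoggiatura.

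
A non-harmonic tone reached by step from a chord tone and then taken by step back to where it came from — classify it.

Approach: by step. Departure: by step in the opposite direction, back to the starting pitch.
Stepwise on both sides but reversing to return to the same chord tone — a neighbor tone. (Had it continued onward in the same direction it would be a passing tone instead.)

Neighbor tone.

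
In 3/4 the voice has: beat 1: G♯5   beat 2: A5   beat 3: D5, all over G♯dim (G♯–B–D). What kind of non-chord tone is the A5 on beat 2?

The harmony at that moment is G♯ diminished triad (G♯, B, D); A5 is not a chord tone.
It is approached by step up from G♯5 and left by leap down to D5.
Step in, leap out, on a weak beat — an escape tone.

Escape tone.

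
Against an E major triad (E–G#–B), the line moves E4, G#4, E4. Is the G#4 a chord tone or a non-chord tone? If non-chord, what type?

E major triad contains E, G#, B; G# is the third, so it is a chord tone.

Chord tone (the third of E major triad).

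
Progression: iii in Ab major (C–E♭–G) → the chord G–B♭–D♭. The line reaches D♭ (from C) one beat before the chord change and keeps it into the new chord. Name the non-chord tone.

The harmony at that moment is C minor triad (C, E♭, G); D♭ is not a chord tone.
It is approached by step up from C and then sustained as the same pitch into the next harmony.
Arriving early and becoming a chord tone when the harmony changes — an anticipation.

D♭ is an anticipation.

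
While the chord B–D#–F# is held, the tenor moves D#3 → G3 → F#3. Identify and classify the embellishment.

The harmony at that moment is B major triad (B, D#, F#); G3 is not a chord tone.
It is approached by leap up from D#3 and left by step down to F#3.
Leap in, step out — an appoggiatura.

G3 is an appoggiatura.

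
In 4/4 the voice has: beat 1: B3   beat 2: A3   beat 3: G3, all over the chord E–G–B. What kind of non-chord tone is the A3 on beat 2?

Passing tone.

The harmony at that moment is E minor triad (E, G, B); A3 is not a chord tone.
It is approached by step down from B3 and left by step down to G3.
Step in, step out in the same direction — a passing tone.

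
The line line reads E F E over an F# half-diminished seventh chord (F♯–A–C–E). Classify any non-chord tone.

The harmony at that moment is F♯ half-diminished seventh chord (F♯, A, C, E); F is not a chord tone.
It is approached by step up from E and left by step down to E.
Step away and step back to the same note — a neighbor tone (upper neighbor).

F is a neighbor tone.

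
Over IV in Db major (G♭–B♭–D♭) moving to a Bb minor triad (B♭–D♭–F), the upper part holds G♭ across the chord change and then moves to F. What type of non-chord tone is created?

G♭ is a suspension.

The harmony at that moment is B♭ minor triad (B♭, D♭, F); G♭ is not a chord tone.
It is held over (the same pitch as the preceding G♭) and left by step down to F.
Held over from the previous chord and resolving down by step — a suspension.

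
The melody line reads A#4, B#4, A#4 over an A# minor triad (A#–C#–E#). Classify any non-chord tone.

B#4 is a neighbor tone.

The harmony at that moment is A# minor triad (A#, C#, E#); B#4 is not a chord tone.
It is approached by step up from A#4 and left by step down to A#4.
Step away and step back to the same note — a neighbor tone (upper neighbor).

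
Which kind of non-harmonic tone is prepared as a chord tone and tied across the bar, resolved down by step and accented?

Suspension.

Approach: by preparation — the pitch is first a chord tone, then held (tied or repeated) while the harmony changes under it. Departure: down by step. Metric position: strong.
A prepared dissonance that resolves downward by step — a suspension. (The same figure resolving upward would be a retardation.)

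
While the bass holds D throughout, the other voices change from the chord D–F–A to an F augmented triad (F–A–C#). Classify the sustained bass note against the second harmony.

Pedal tone (pedal point).

The harmony at that moment is F augmented triad (F, A, C#); D is not a chord tone.
It is held over (the same pitch as the preceding D) and then sustained as the same pitch into the next harmony.
Sustained through a change of harmony — a pedal tone.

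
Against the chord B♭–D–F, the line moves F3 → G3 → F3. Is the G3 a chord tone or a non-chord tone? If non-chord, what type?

The harmony at that moment is B♭ major triad (B♭, D, F); G3 is not a chord tone.
It is approached by step up from F3 and left by step down to F3.
Step away and step back to the same note — a neighbor tone (upper neighbor).

Non-chord tone — a neighbor tone.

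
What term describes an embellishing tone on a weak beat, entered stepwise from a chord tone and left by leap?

Escape tone.

Approach: by step. Departure: by leap. Metric position: weak.
Step in, leap out, from a weak position — an escape tone (échappée). (It is the mirror image of the appoggiatura, which leaps in and steps out on a strong beat.)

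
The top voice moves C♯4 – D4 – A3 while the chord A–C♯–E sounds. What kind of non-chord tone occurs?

D4 is an escape tone.

The harmony at that moment is A major triad (A, C♯, E); D4 is not a chord tone.
It is approached by step up from C♯4 and left by leap down to A3.
Step in, leap out — an escape tone.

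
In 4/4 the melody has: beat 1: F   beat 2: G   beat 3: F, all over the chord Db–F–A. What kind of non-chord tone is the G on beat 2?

The harmony at that moment is Db augmented triad (Db, F, A); G is not a chord tone.
It is approached by step up from F and left by step down to F.
Step away and step back to the same note — a neighbor tone (upper neighbor).

Upper neighbor tone.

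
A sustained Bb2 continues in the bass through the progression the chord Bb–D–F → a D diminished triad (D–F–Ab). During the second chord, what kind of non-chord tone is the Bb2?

The harmony at that moment is D diminished triad (D, F, Ab); Bb2 is not a chord tone.
It is held over (the same pitch as the preceding Bb2) and then sustained as the same pitch into the next harmony.
Sustained through a change of harmony — a pedal tone.

Pedal tone (pedal point).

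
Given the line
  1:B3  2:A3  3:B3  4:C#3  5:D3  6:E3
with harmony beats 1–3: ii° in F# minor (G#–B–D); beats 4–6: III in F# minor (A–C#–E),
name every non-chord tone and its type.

The harmony at that moment is G# diminished triad (G#, B, D); A3 is not a chord tone.
It is approached by step down from B3 and left by step up to B3.
Step away and step back to the same note — a neighbor tone (lower neighbor).
The harmony at that moment is A major triad (A, C#, E); D3 is not a chord tone.
It is approached by step up from C#3 and left by step up to E3.
Step in, step out in the same direction — a passing tone.

A3 (beat 2) — neighbor tone; D3 (beat 5) — passing tone.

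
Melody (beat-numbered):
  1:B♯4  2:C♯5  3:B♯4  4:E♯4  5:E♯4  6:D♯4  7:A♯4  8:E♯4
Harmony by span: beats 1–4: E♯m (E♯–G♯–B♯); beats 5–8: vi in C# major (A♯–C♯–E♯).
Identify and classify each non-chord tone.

C♯5 (beat 2) — neighbor tone; D♯4 (beat 6) — escape tone.

The harmony at that moment is E♯ minor triad (E♯, G♯, B♯); C♯5 is not a chord tone.
It is approached by step up from B♯4 and left by step down to B♯4.
Step away and step back to the same note — a neighbor tone (upper neighbor).
The harmony at that moment is A♯ minor triad (A♯, C♯, E♯); D♯4 is not a chord tone.
It is approached by step down from E♯4 and left by leap up to A♯4.
Step in, leap out — an escape tone.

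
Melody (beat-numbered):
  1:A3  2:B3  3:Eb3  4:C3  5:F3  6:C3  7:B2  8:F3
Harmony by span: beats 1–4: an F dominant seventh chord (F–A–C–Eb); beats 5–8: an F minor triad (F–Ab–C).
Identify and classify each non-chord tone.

The harmony at that moment is F dominant seventh chord (F, A, C, Eb); B3 is not a chord tone.
It is approached by step up from A3 and left by leap down to Eb3.
Step in, leap out — an escape tone.
The harmony at that moment is F minor triad (F, Ab, C); B2 is not a chord tone.
It is approached by step down from C3 and left by leap up to F3.
Step in, leap out — an escape tone.

B3 (beat 2) — escape tone; B2 (beat 7) — escape tone.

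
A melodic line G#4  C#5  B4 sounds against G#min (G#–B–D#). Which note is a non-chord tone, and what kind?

C#5 is an appoggiatura.

The harmony at that moment is G# minor triad (G#, B, D#); C#5 is not a chord tone.
It is approached by leap up from G#4 and left by step down to B4.
Leap in, step out — an appoggiatura.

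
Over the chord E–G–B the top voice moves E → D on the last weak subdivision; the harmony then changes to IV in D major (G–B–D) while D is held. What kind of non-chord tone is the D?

D is an anticipation.

The harmony at that moment is E minor triad (E, G, B); D is not a chord tone.
It is approached by step down from E and then sustained as the same pitch into the next harmony.
Arriving early and becoming a chord tone when the harmony changes — an anticipation.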